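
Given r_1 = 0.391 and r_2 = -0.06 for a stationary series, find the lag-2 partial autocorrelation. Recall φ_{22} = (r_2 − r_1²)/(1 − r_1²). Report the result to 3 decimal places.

-0.251

φ_{22} = (r_2 − r_1²) / (1 − r_1²)
r_1² = (0.391)² = 0.152881
Numerator = -0.06 − 0.1529 = -0.2129; denominator = 1 − 0.1529 = 0.8471
φ_{22} = -0.2129 / 0.8471 = -0.251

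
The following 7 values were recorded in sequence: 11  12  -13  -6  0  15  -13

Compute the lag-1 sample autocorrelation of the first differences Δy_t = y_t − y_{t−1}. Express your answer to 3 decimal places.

-0.303

First differences Δy: 1, -25, 7, 6, 15, -28
Mean of differences = -4.0000
Numerator Σ(Δy_t−Δȳ)(Δy_{t+1}−Δȳ) = -492.0000
Denominator Σ(Δy_t−Δȳ)² = 1624.0000
r_1(Δy) = -492.0000 / 1624.0000 = -0.303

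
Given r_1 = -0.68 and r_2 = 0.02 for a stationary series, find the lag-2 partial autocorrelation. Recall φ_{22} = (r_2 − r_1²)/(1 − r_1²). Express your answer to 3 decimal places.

φ_{22} = (r_2 − r_1²) / (1 − r_1²)
r_1² = (-0.68)² = 0.4624
Numerator = 0.02 − 0.4624 = -0.4424; denominator = 1 − 0.4624 = 0.5376
φ_{22} = -0.4424 / 0.5376 = -0.823

-0.823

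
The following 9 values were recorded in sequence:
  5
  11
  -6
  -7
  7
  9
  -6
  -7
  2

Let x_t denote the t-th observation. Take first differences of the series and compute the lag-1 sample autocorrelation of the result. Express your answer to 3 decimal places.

First differences Δx: 6, -17, -1, 14, 2, -15, -1, 9
Mean of differences = -0.3750
Numerator Σ(Δx_t−Δx̄)(Δx_{t+1}−Δx̄) = -101.8906
Denominator Σ(Δx_t−Δx̄)² = 831.8750
r_1(Δx) = -101.8906 / 831.8750 = -0.122

-0.122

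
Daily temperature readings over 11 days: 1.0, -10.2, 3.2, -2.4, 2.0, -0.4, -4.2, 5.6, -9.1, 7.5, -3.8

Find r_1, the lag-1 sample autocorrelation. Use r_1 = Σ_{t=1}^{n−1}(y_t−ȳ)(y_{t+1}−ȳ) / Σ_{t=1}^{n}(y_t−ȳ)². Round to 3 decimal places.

-0.739

Mean ȳ = (1.0 − 10.2 + 3.2 − 2.4 + 2.0 − 0.4 − 4.2 + 5.6 − 9.1 + 7.5 − 3.8)/11 = -0.9818
Numerator Σ_{t=1}^{10}(y_t−ȳ)(y_{t+1}−ȳ) = -234.4885
Denominator Σ(y_t−ȳ)² = 317.0964
r_1 = -234.4885 / 317.0964 = -0.739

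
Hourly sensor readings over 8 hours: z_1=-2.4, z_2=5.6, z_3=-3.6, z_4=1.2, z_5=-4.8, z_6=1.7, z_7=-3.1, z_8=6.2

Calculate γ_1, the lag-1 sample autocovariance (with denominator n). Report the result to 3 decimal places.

Mean z̄ = (-2.4 + 5.6 − 3.6 + 1.2 − 4.8 + 1.7 − 3.1 + 6.2)/8 = 0.1000
Deviations: -2.5000, 5.5000, -3.7000, 1.1000, -4.9000, 1.6000, -3.2000, 6.1000
Σ_{t=1}^{7}(z_t−z̄)(z_{t+1}−z̄) = -76.0400
γ_1 = -76.0400 / 8 = -9.505

-9.505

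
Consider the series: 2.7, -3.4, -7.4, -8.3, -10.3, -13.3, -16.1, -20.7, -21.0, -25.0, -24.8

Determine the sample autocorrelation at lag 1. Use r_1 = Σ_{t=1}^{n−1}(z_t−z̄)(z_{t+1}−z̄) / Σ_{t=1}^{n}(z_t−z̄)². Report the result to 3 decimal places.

Mean z̄ = (2.7 − 3.4 − 7.4 − 8.3 − 10.3 − 13.3 − 16.1 − 20.7 − 21.0 − 25.0 − 24.8)/11 = -13.4182
Numerator Σ_{t=1}^{10}(z_t−z̄)(z_{t+1}−z̄) = 562.9506
Denominator Σ(z_t−z̄)² = 813.6964
r_1 = 562.9506 / 813.6964 = 0.692

0.692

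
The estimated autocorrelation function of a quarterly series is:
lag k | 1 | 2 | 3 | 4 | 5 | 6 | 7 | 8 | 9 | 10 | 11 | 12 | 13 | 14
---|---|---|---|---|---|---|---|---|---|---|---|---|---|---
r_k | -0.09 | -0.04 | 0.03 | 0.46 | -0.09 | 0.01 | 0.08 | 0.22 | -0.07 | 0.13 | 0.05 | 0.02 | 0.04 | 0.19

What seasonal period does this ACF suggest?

4

The largest autocorrelation is r_4 = 0.46, with a weaker echo at lag 8 (0.22); the remaining lags stay at or below 0.19.
The dominant spike at lag 4 indicates a seasonal period of 4.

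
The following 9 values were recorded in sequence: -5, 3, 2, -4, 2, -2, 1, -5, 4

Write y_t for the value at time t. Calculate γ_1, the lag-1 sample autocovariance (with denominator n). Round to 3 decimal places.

Mean ȳ = (-5 + 3 + 2 − 4 + 2 − 2 + 1 − 5 + 4)/9 = -0.4444
Σ_{t=1}^{8}(y_t−ȳ)(y_{t+1}−ȳ) = -57.5309
γ_1 = -57.5309 / 9 = -6.392

-6.392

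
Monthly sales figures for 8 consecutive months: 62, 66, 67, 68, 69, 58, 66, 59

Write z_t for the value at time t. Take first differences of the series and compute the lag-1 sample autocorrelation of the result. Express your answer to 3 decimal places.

First differences Δz: 4, 1, 1, 1, -11, 8, -7
Mean of differences = -0.4286
Numerator Σ(Δz_t−Δz̄)(Δz_{t+1}−Δz̄) = -149.1837
Denominator Σ(Δz_t−Δz̄)² = 251.7143
r_1(Δz) = -149.1837 / 251.7143 = -0.593

-0.593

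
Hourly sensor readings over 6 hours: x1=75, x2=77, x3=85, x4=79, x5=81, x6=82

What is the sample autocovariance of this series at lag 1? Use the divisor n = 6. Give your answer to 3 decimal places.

-0.616

Mean x̄ = (75 + 77 + 85 + 79 + 81 + 82)/6 = 79.8333
Σ_{t=1}^{5}(x_t−x̄)(x_{t+1}−x̄) = -3.6944
γ_1 = -3.6944 / 6 = -0.616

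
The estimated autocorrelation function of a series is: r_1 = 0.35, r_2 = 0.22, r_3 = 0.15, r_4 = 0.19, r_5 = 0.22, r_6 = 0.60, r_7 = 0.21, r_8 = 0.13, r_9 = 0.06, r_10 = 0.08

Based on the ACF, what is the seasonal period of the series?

6

The largest autocorrelation is r_6 = 0.60; the remaining lags stay at or below 0.35. The elevated value at lag 1 (0.35), dropping to 0.22 at lag 2, reflects decaying short-term dependence rather than seasonality.
The dominant spike at lag 6 indicates a seasonal period of 6.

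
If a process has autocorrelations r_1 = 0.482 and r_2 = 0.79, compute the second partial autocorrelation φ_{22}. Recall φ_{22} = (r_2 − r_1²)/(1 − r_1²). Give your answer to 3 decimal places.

0.726

φ_{22} = (r_2 − r_1²) / (1 − r_1²)
r_1² = (0.482)² = 0.232324
Numerator = 0.79 − 0.2323 = 0.5577; denominator = 1 − 0.2323 = 0.7677
φ_{22} = 0.5577 / 0.7677 = 0.726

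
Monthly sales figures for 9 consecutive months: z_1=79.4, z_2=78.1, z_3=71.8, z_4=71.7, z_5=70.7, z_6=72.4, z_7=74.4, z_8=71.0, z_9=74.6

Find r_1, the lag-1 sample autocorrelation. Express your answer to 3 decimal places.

Mean z̄ = (79.4 + 78.1 + 71.8 + 71.7 + 70.7 + 72.4 + 74.4 + 71.0 + 74.6)/9 = 73.7889
Numerator Σ_{t=1}^{8}(z_t−z̄)(z_{t+1}−z̄) = 25.6977
Denominator Σ(z_t−z̄)² = 78.6689
r_1 = 25.6977 / 78.6689 = 0.327

0.327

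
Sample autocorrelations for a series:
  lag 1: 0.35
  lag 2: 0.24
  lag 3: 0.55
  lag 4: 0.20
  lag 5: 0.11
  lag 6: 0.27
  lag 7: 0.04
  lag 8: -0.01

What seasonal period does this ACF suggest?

3

The largest autocorrelation is r_3 = 0.55; the remaining lags stay at or below 0.35. The elevated value at lag 1 (0.35), dropping to 0.24 at lag 2, reflects decaying short-term dependence rather than seasonality.
The dominant spike at lag 3 indicates a seasonal period of 3.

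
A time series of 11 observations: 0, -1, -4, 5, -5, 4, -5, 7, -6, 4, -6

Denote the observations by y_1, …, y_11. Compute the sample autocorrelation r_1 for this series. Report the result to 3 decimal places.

Mean ȳ = (0 − 1 − 4 + 5 − 5 + 4 − 5 + 7 − 6 + 4 − 6)/11 = -0.6364
Numerator Σ_{t=1}^{10}(y_t−ȳ)(y_{t+1}−ȳ) = -207.0413
Denominator Σ(y_t−ȳ)² = 240.5455
r_1 = -207.0413 / 240.5455 = -0.861

-0.861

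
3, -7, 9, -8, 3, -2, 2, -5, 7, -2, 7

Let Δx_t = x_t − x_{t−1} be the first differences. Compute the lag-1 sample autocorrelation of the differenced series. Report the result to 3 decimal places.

First differences Δx: -10, 16, -17, 11, -5, 4, -7, 12, -9, 9
Mean of differences = 0.4000
Numerator Σ(Δx_t−Δx̄)(Δx_{t+1}−Δx̄) = -997.1600
Denominator Σ(Δx_t−Δx̄)² = 1160.4000
r_1(Δx) = -997.1600 / 1160.4000 = -0.859

-0.859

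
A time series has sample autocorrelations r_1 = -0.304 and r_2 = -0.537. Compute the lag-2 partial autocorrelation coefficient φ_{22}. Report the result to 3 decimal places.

φ_{22} = (r_2 − r_1²) / (1 − r_1²)
r_1² = (-0.304)² = 0.092416
Numerator = -0.537 − 0.0924 = -0.6294; denominator = 1 − 0.0924 = 0.9076
φ_{22} = -0.6294 / 0.9076 = -0.694

-0.694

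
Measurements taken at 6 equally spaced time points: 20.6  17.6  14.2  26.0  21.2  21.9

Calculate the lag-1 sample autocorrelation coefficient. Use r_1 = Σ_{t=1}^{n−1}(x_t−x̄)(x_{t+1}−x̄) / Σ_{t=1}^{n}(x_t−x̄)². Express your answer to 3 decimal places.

Mean x̄ = (20.6 + 17.6 + 14.2 + 26.0 + 21.2 + 21.9)/6 = 20.2500
Deviations from mean: 0.3500, -2.6500, -6.0500, 5.7500, 0.9500, 1.6500
Σ(x_t−x̄)(x_{t+1}−x̄) = (-0.9275) + (16.0325) + (-34.7875) + (5.4625) + (1.5675) = -12.6525
Denominator Σ(x_t−x̄)² = 80.4350
r_1 = -12.6525 / 80.4350 = -0.157

-0.157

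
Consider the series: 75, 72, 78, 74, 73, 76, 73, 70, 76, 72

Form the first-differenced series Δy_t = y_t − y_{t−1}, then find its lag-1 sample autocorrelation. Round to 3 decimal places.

-0.584

First differences Δy: -3, 6, -4, -1, 3, -3, -3, 6, -4
Mean of differences = -0.3333
Numerator Σ(Δy_t−Δȳ)(Δy_{t+1}−Δȳ) = -81.7778
Denominator Σ(Δy_t−Δȳ)² = 140.0000
r_1(Δy) = -81.7778 / 140.0000 = -0.584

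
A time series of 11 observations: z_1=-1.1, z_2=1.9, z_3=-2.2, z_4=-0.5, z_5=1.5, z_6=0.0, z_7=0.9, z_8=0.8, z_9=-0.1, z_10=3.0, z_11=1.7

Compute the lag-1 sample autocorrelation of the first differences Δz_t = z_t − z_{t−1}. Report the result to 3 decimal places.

First differences Δz: 3.0, -4.1, 1.7, 2.0, -1.5, 0.9, -0.1, -0.9, 3.1, -1.3
Mean of differences = 0.2800
Numerator Σ(Δz_t−Δz̄)(Δz_{t+1}−Δz̄) = -27.4264
Denominator Σ(Δz_t−Δz̄)² = 47.0960
r_1(Δz) = -27.4264 / 47.0960 = -0.582

-0.582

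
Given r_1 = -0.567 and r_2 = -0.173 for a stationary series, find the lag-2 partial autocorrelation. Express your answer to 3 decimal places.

φ_{22} = (r_2 − r_1²) / (1 − r_1²)
r_1² = (-0.567)² = 0.321489
Numerator = -0.173 − 0.3215 = -0.4945; denominator = 1 − 0.3215 = 0.6785
φ_{22} = -0.4945 / 0.6785 = -0.729

-0.729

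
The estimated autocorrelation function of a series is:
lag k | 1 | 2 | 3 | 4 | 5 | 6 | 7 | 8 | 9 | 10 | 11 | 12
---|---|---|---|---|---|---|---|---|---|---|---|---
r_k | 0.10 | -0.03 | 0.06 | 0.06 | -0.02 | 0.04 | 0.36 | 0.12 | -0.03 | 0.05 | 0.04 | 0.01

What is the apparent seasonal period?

The largest autocorrelation is r_7 = 0.36; the remaining lags stay at or below 0.12.
The dominant spike at lag 7 indicates a seasonal period of 7.

7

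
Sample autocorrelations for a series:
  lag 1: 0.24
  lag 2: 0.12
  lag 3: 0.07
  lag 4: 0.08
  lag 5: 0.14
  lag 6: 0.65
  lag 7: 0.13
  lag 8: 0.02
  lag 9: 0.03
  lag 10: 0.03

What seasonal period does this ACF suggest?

6

The largest autocorrelation is r_6 = 0.65; the remaining lags stay at or below 0.24. The elevated value at lag 1 (0.24), dropping to 0.12 at lag 2, reflects decaying short-term dependence rather than seasonality.
The dominant spike at lag 6 indicates a seasonal period of 6.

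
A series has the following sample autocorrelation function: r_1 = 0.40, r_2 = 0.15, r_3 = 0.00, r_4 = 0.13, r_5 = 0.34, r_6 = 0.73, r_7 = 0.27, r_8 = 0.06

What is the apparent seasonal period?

The largest autocorrelation is r_6 = 0.73; the remaining lags stay at or below 0.40. The elevated value at lag 1 (0.40), dropping to 0.15 at lag 2, reflects decaying short-term dependence rather than seasonality.
The dominant spike at lag 6 indicates a seasonal period of 6.

6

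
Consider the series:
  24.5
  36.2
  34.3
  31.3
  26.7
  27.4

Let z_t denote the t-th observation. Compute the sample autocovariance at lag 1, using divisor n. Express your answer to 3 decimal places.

0.311

Mean z̄ = (24.5 + 36.2 + 34.3 + 31.3 + 26.7 + 27.4)/6 = 30.0667
Deviations: -5.5667, 6.1333, 4.2333, 1.2333, -3.3667, -2.6667
Σ_{t=1}^{5}(z_t−z̄)(z_{t+1}−z̄) = 1.8689
γ_1 = 1.8689 / 6 = 0.311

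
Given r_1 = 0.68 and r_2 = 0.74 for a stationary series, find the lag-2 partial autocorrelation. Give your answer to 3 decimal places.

0.516

φ_{22} = (r_2 − r_1²) / (1 − r_1²)
r_1² = (0.68)² = 0.4624
Numerator = 0.74 − 0.4624 = 0.2776; denominator = 1 − 0.4624 = 0.5376
φ_{22} = 0.2776 / 0.5376 = 0.516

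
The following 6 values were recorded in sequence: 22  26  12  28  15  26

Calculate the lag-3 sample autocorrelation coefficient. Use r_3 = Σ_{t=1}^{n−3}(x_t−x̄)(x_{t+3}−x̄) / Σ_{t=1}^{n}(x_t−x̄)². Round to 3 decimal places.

-0.319

Mean x̄ = (22 + 26 + 12 + 28 + 15 + 26)/6 = 21.5000
Deviations from mean: 0.5000, 4.5000, -9.5000, 6.5000, -6.5000, 4.5000
Numerator Σ_{t=1}^{3}(x_t−x̄)(x_{t+3}−x̄) = -68.7500
Denominator Σ(x_t−x̄)² = 215.5000
r_3 = -68.7500 / 215.5000 = -0.319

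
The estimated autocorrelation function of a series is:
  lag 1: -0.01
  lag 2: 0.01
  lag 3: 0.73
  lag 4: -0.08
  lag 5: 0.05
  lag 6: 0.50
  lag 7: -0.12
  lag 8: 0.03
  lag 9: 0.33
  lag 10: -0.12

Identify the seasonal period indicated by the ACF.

The largest autocorrelation is r_3 = 0.73, with weaker echoes at lags 6 (0.50) and 9 (0.33); the remaining lags stay at or below 0.05.
The dominant spike at lag 3 indicates a seasonal period of 3.

3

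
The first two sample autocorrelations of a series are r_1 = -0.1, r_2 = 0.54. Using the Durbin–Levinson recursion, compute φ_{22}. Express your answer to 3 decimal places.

0.535

φ_{22} = (r_2 − r_1²) / (1 − r_1²)
r_1² = (-0.1)² = 0.01
Numerator = 0.54 − 0.0100 = 0.5300; denominator = 1 − 0.0100 = 0.9900
φ_{22} = 0.5300 / 0.9900 = 0.535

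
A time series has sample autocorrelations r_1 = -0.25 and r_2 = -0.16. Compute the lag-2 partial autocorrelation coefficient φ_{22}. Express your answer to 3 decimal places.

φ_{22} = (r_2 − r_1²) / (1 − r_1²)
r_1² = (-0.25)² = 0.0625
Numerator = -0.16 − 0.0625 = -0.2225; denominator = 1 − 0.0625 = 0.9375
φ_{22} = -0.2225 / 0.9375 = -0.237

-0.237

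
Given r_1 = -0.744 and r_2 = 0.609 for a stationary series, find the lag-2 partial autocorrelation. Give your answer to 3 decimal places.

0.124

φ_{22} = (r_2 − r_1²) / (1 − r_1²)
r_1² = (-0.744)² = 0.553536
Numerator = 0.609 − 0.5535 = 0.0555; denominator = 1 − 0.5535 = 0.4465
φ_{22} = 0.0555 / 0.4465 = 0.124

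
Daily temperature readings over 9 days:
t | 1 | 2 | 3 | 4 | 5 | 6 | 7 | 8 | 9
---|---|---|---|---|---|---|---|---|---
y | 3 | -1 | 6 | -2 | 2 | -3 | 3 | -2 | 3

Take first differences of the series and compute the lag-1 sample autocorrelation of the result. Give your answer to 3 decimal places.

-0.863

First differences Δy: -4, 7, -8, 4, -5, 6, -5, 5
Mean of differences = 0.0000
Numerator Σ(Δy_t−Δȳ)(Δy_{t+1}−Δȳ) = -221.0000
Denominator Σ(Δy_t−Δȳ)² = 256.0000
r_1(Δy) = -221.0000 / 256.0000 = -0.863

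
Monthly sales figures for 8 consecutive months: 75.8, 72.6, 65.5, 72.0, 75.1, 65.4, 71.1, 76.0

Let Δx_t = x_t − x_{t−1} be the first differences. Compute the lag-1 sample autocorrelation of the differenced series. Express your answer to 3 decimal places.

First differences Δx: -3.2, -7.1, 6.5, 3.1, -9.7, 5.7, 4.9
Mean of differences = 0.0286
Numerator Σ(Δx_t−Δx̄)(Δx_{t+1}−Δx̄) = -60.6680
Denominator Σ(Δx_t−Δx̄)² = 263.0943
r_1(Δx) = -60.6680 / 263.0943 = -0.231

-0.231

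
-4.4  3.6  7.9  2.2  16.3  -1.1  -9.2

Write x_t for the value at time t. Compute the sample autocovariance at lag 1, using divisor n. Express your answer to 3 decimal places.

Mean x̄ = (-4.4 + 3.6 + 7.9 + 2.2 + 16.3 − 1.1 − 9.2)/7 = 2.1857
Deviations: -6.5857, 1.4143, 5.7143, 0.0143, 14.1143, -3.2857, -11.3857
Σ_{t=1}^{6}(x_t−x̄)(x_{t+1}−x̄) = -9.9145
γ_1 = -9.9145 / 7 = -1.416

-1.416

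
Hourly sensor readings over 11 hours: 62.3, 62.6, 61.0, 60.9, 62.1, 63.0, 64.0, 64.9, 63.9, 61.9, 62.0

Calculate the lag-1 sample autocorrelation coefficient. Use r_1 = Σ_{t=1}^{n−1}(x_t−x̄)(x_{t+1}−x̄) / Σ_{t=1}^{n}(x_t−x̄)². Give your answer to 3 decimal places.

0.613

Mean x̄ = (62.3 + 62.6 + 61.0 + 60.9 + 62.1 + 63.0 + 64.0 + 64.9 + 63.9 + 61.9 + 62.0)/11 = 62.6000
Numerator Σ_{t=1}^{10}(x_t−x̄)(x_{t+1}−x̄) = 9.6500
Denominator Σ(x_t−x̄)² = 15.7400
r_1 = 9.6500 / 15.7400 = 0.613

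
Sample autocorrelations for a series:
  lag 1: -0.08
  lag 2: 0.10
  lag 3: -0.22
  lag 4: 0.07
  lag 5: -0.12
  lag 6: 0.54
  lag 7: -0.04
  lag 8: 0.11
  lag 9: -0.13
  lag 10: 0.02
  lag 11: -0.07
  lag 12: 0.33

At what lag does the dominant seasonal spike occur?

The largest autocorrelation is r_6 = 0.54, with a weaker echo at lag 12 (0.33); the remaining lags stay at or below 0.11.
The dominant spike at lag 6 indicates a seasonal period of 6.

6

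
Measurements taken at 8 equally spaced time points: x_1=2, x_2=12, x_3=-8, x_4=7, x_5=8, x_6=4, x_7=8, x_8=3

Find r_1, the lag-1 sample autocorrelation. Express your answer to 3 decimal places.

Mean x̄ = (2 + 12 − 8 + 7 + 8 + 4 + 8 + 3)/8 = 4.5000
Σ(x_t−x̄)(x_{t+1}−x̄) = (-18.7500) + (-93.7500) + (-31.2500) + (8.7500) + (-1.7500) + (-1.7500) + (-5.2500) = -143.7500
Denominator Σ(x_t−x̄)² = 252.0000
r_1 = -143.7500 / 252.0000 = -0.570

-0.570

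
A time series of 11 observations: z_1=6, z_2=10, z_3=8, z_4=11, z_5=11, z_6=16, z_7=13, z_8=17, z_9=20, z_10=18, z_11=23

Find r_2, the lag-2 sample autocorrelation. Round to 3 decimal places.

Mean z̄ = (6 + 10 + 8 + 11 + 11 + 16 + 13 + 17 + 20 + 18 + 23)/11 = 13.9091
Numerator Σ_{t=1}^{9}(z_t−z̄)(z_{t+2}−z̄) = 140.8017
Denominator Σ(z_t−z̄)² = 280.9091
r_2 = 140.8017 / 280.9091 = 0.501

0.501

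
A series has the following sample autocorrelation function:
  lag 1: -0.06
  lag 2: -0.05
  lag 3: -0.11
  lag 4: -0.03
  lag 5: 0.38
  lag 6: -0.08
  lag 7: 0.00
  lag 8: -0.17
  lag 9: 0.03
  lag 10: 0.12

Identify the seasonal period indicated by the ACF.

5

The largest autocorrelation is r_5 = 0.38; the remaining lags stay at or below 0.12.
The dominant spike at lag 5 indicates a seasonal period of 5.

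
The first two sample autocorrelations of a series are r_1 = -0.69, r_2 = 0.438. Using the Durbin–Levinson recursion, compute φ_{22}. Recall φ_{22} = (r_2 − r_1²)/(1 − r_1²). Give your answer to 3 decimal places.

φ_{22} = (r_2 − r_1²) / (1 − r_1²)
r_1² = (-0.69)² = 0.4761
Numerator = 0.438 − 0.4761 = -0.0381; denominator = 1 − 0.4761 = 0.5239
φ_{22} = -0.0381 / 0.5239 = -0.073

-0.073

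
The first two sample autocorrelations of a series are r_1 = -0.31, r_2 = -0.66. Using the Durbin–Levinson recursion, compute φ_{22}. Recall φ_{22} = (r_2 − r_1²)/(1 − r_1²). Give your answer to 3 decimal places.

-0.836

φ_{22} = (r_2 − r_1²) / (1 − r_1²)
r_1² = (-0.31)² = 0.0961
Numerator = -0.66 − 0.0961 = -0.7561; denominator = 1 − 0.0961 = 0.9039
φ_{22} = -0.7561 / 0.9039 = -0.836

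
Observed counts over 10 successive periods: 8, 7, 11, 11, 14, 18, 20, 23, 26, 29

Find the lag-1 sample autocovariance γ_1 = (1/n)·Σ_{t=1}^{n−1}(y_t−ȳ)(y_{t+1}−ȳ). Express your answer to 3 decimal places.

Mean ȳ = (8 + 7 + 11 + 11 + 14 + 18 + 20 + 23 + 26 + 29)/10 = 16.7000
Σ_{t=1}^{9}(y_t−ȳ)(y_{t+1}−ȳ) = 382.1100
γ_1 = 382.1100 / 10 = 38.211

38.211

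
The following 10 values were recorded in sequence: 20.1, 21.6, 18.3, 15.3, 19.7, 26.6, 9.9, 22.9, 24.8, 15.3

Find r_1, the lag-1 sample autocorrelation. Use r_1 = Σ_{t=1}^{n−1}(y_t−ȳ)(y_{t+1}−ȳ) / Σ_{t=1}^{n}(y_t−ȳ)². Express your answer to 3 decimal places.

Mean ȳ = (20.1 + 21.6 + 18.3 + 15.3 + 19.7 + 26.6 + 9.9 + 22.9 + 24.8 + 15.3)/10 = 19.4500
Numerator Σ_{t=1}^{9}(y_t−ȳ)(y_{t+1}−ȳ) = -100.5275
Denominator Σ(y_t−ȳ)² = 223.7250
r_1 = -100.5275 / 223.7250 = -0.449

-0.449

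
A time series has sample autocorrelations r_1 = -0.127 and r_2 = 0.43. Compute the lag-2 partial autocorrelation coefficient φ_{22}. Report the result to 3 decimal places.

0.421

φ_{22} = (r_2 − r_1²) / (1 − r_1²)
r_1² = (-0.127)² = 0.016129
Numerator = 0.43 − 0.0161 = 0.4139; denominator = 1 − 0.0161 = 0.9839
φ_{22} = 0.4139 / 0.9839 = 0.421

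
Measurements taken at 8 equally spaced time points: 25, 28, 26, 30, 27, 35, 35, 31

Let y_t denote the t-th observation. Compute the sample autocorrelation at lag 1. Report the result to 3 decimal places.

Mean ȳ = (25 + 28 + 26 + 30 + 27 + 35 + 35 + 31)/8 = 29.6250
Deviations from mean: -4.6250, -1.6250, -3.6250, 0.3750, -2.6250, 5.3750, 5.3750, 1.3750
Σ(y_t−ȳ)(y_{t+1}−ȳ) = (7.5156) + (5.8906) + (-1.3594) + (-0.9844) + (-14.1094) + (28.8906) + (7.3906) = 33.2344
Denominator Σ(y_t−ȳ)² = 103.8750
r_1 = 33.2344 / 103.8750 = 0.320

0.320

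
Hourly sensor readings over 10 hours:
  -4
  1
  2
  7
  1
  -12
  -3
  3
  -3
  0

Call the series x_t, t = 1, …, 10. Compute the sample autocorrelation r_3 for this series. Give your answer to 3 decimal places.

Mean x̄ = (-4 + 1 + 2 + 7 + 1 − 12 − 3 + 3 − 3 + 0)/10 = -0.8000
Numerator Σ_{t=1}^{7}(x_t−x̄)(x_{t+3}−x̄) = -40.5200
Denominator Σ(x_t−x̄)² = 235.6000
r_3 = -40.5200 / 235.6000 = -0.172

-0.172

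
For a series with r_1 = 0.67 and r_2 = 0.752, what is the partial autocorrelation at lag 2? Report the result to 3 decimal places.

φ_{22} = (r_2 − r_1²) / (1 − r_1²)
r_1² = (0.67)² = 0.4489
Numerator = 0.752 − 0.4489 = 0.3031; denominator = 1 − 0.4489 = 0.5511
φ_{22} = 0.3031 / 0.5511 = 0.550

0.550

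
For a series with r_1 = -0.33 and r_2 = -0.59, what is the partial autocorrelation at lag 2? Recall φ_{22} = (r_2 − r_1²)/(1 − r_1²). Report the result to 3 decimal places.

-0.784

φ_{22} = (r_2 − r_1²) / (1 − r_1²)
r_1² = (-0.33)² = 0.1089
Numerator = -0.59 − 0.1089 = -0.6989; denominator = 1 − 0.1089 = 0.8911
φ_{22} = -0.6989 / 0.8911 = -0.784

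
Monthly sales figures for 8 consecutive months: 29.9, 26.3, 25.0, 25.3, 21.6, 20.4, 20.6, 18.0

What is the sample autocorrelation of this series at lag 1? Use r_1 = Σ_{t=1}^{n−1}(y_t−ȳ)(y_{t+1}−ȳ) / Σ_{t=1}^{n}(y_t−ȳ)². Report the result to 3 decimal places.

0.490

Mean ȳ = (29.9 + 26.3 + 25.0 + 25.3 + 21.6 + 20.4 + 20.6 + 18.0)/8 = 23.3875
Deviations from mean: 6.5125, 2.9125, 1.6125, 1.9125, -1.7875, -2.9875, -2.7875, -5.3875
Σ(y_t−ȳ)(y_{t+1}−ȳ) = (18.9677) + (4.6964) + (3.0839) + (-3.4186) + (5.3402) + (8.3277) + (15.0177) = 52.0148
Denominator Σ(y_t−ȳ)² = 106.0688
r_1 = 52.0148 / 106.0688 = 0.490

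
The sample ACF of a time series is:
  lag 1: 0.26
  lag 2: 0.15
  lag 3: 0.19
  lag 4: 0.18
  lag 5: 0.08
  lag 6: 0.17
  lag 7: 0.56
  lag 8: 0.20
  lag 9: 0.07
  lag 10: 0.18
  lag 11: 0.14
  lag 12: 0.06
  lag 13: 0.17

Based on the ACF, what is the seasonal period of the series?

The largest autocorrelation is r_7 = 0.56; the remaining lags stay at or below 0.26. The elevated value at lag 1 (0.26), dropping to 0.15 at lag 2, reflects decaying short-term dependence rather than seasonality.
The dominant spike at lag 7 indicates a seasonal period of 7.

7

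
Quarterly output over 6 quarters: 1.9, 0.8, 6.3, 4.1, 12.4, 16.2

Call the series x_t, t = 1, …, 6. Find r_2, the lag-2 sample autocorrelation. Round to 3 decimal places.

Mean x̄ = (1.9 + 0.8 + 6.3 + 4.1 + 12.4 + 16.2)/6 = 6.9500
Σ(x_t−x̄)(x_{t+2}−x̄) = (3.2825) + (17.5275) + (-3.5425) + (-26.3625) = -9.0950
Denominator Σ(x_t−x̄)² = 187.1350
r_2 = -9.0950 / 187.1350 = -0.049

-0.049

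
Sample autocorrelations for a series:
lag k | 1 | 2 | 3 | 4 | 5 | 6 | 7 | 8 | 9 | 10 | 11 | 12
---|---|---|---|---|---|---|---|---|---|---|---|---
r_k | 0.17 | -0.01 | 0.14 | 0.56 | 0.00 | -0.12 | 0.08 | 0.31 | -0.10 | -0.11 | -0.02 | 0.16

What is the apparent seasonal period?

The largest autocorrelation is r_4 = 0.56, with a weaker echo at lag 8 (0.31); the remaining lags stay at or below 0.17.
The dominant spike at lag 4 indicates a seasonal period of 4.

4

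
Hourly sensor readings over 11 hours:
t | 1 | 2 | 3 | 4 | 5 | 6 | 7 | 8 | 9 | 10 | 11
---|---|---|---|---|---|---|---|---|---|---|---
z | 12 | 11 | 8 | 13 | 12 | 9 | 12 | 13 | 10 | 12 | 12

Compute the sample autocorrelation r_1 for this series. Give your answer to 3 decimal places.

Mean z̄ = (12 + 11 + 8 + 13 + 12 + 9 + 12 + 13 + 10 + 12 + 12)/11 = 11.2727
Numerator Σ_{t=1}^{10}(z_t−z̄)(z_{t+1}−z̄) = -8.3471
Denominator Σ(z_t−z̄)² = 26.1818
r_1 = -8.3471 / 26.1818 = -0.319

-0.319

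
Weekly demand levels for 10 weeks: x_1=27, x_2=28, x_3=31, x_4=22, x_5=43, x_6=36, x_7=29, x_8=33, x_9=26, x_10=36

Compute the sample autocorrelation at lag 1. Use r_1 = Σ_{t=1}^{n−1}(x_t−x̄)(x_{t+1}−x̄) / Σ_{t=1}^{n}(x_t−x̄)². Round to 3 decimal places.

Mean x̄ = (27 + 28 + 31 + 22 + 43 + 36 + 29 + 33 + 26 + 36)/10 = 31.1000
Numerator Σ_{t=1}^{9}(x_t−x̄)(x_{t+1}−x̄) = -85.0100
Denominator Σ(x_t−x̄)² = 332.9000
r_1 = -85.0100 / 332.9000 = -0.255

-0.255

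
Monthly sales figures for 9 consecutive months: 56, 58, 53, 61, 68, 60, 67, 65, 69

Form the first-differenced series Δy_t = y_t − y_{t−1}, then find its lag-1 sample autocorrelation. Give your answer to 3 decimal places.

-0.559

First differences Δy: 2, -5, 8, 7, -8, 7, -2, 4
Mean of differences = 1.6250
Numerator Σ(Δy_t−Δȳ)(Δy_{t+1}−Δȳ) = -142.0156
Denominator Σ(Δy_t−Δȳ)² = 253.8750
r_1(Δy) = -142.0156 / 253.8750 = -0.559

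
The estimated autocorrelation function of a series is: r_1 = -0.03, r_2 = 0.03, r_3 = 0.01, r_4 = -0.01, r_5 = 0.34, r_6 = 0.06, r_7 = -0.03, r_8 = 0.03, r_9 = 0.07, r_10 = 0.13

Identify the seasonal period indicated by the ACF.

5

The largest autocorrelation is r_5 = 0.34; the remaining lags stay at or below 0.13.
The dominant spike at lag 5 indicates a seasonal period of 5.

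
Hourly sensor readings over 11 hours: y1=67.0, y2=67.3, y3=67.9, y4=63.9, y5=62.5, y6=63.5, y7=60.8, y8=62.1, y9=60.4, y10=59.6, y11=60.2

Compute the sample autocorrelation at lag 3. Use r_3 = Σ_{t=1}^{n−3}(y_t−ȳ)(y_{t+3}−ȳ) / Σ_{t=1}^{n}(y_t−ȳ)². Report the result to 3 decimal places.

0.125

Mean ȳ = (67.0 + 67.3 + 67.9 + 63.9 + 62.5 + 63.5 + 60.8 + 62.1 + 60.4 + 59.6 + 60.2)/11 = 63.2000
Numerator Σ_{t=1}^{8}(y_t−ȳ)(y_{t+3}−ȳ) = 11.3900
Denominator Σ(y_t−ȳ)² = 91.1800
r_3 = 11.3900 / 91.1800 = 0.125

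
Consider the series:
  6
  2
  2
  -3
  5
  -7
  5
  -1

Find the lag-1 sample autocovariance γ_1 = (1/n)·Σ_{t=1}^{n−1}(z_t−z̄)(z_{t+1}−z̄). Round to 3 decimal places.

Mean z̄ = (6 + 2 + 2 − 3 + 5 − 7 + 5 − 1)/8 = 1.1250
Deviations: 4.8750, 0.8750, 0.8750, -4.1250, 3.8750, -8.1250, 3.8750, -2.1250
Σ_{t=1}^{7}(z_t−z̄)(z_{t+1}−z̄) = -85.7656
γ_1 = -85.7656 / 8 = -10.721

-10.721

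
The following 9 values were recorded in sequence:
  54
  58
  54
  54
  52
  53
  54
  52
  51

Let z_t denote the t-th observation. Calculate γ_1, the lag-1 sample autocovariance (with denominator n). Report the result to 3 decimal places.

0.818

Mean z̄ = (54 + 58 + 54 + 54 + 52 + 53 + 54 + 52 + 51)/9 = 53.5556
Σ_{t=1}^{8}(z_t−z̄)(z_{t+1}−z̄) = 7.3580
γ_1 = 7.3580 / 9 = 0.818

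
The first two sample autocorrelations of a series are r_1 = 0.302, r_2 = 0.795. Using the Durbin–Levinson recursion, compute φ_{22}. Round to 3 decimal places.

φ_{22} = (r_2 − r_1²) / (1 − r_1²)
r_1² = (0.302)² = 0.091204
Numerator = 0.795 − 0.0912 = 0.7038; denominator = 1 − 0.0912 = 0.9088
φ_{22} = 0.7038 / 0.9088 = 0.774

0.774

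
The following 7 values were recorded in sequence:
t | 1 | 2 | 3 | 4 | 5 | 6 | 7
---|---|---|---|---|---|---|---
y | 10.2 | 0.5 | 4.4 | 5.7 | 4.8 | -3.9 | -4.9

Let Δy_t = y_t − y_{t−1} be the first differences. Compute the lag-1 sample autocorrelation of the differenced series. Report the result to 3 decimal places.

-0.231

First differences Δy: -9.7, 3.9, 1.3, -0.9, -8.7, -1.0
Mean of differences = -2.5167
Numerator Σ(Δy_t−Δȳ)(Δy_{t+1}−Δȳ) = -34.8069
Denominator Σ(Δy_t−Δȳ)² = 150.4883
r_1(Δy) = -34.8069 / 150.4883 = -0.231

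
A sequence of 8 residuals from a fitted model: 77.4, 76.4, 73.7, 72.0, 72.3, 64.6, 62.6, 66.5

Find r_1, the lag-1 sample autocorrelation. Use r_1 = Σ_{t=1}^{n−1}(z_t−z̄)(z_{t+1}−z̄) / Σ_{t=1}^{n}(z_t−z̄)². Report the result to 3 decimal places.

0.639

Mean z̄ = (77.4 + 76.4 + 73.7 + 72.0 + 72.3 + 64.6 + 62.6 + 66.5)/8 = 70.6875
Deviations from mean: 6.7125, 5.7125, 3.0125, 1.3125, 1.6125, -6.0875, -8.0875, -4.1875
Σ(z_t−z̄)(z_{t+1}−z̄) = (38.3452) + (17.2089) + (3.9539) + (2.1164) + (-9.8161) + (49.2327) + (33.8664) = 134.9073
Denominator Σ(z_t−z̄)² = 211.0888
r_1 = 134.9073 / 211.0888 = 0.639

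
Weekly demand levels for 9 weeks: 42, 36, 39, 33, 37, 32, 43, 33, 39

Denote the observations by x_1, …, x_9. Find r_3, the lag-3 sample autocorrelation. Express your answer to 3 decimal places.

Mean x̄ = (42 + 36 + 39 + 33 + 37 + 32 + 43 + 33 + 39)/9 = 37.1111
Σ(x_t−x̄)(x_{t+3}−x̄) = (-20.0988) + (0.1235) + (-9.6543) + (-24.2099) + (0.4568) + (-9.6543) = -63.0370
Denominator Σ(x_t−x̄)² = 126.8889
r_3 = -63.0370 / 126.8889 = -0.497

-0.497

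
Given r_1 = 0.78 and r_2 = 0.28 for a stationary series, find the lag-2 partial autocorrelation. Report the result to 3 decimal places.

φ_{22} = (r_2 − r_1²) / (1 − r_1²)
r_1² = (0.78)² = 0.6084
Numerator = 0.28 − 0.6084 = -0.3284; denominator = 1 − 0.6084 = 0.3916
φ_{22} = -0.3284 / 0.3916 = -0.839

-0.839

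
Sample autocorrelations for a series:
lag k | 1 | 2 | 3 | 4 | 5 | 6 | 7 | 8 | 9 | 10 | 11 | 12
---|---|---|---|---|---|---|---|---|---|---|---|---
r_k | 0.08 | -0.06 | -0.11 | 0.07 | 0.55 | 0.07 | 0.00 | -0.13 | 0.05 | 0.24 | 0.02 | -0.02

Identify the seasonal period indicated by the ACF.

The largest autocorrelation is r_5 = 0.55, with a weaker echo at lag 10 (0.24); the remaining lags stay at or below 0.08.
The dominant spike at lag 5 indicates a seasonal period of 5.

5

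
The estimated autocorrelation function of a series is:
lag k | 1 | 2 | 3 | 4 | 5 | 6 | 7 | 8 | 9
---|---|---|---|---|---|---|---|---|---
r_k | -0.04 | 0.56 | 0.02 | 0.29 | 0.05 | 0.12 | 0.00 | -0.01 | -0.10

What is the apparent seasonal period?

The largest autocorrelation is r_2 = 0.56, with a weaker echo at lag 4 (0.29); the remaining lags stay at or below 0.12.
The dominant spike at lag 2 indicates a seasonal period of 2.

2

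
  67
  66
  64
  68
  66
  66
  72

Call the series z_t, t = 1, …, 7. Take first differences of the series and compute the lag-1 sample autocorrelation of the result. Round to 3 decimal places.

First differences Δz: -1, -2, 4, -2, 0, 6
Mean of differences = 0.8333
Numerator Σ(Δz_t−Δz̄)(Δz_{t+1}−Δz̄) = -14.6944
Denominator Σ(Δz_t−Δz̄)² = 56.8333
r_1(Δz) = -14.6944 / 56.8333 = -0.259

-0.259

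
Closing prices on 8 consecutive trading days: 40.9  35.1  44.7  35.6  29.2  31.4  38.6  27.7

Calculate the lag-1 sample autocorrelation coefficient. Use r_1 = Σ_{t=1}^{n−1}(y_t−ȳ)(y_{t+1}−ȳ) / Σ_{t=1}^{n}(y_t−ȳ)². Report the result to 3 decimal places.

-0.068

Mean ȳ = (40.9 + 35.1 + 44.7 + 35.6 + 29.2 + 31.4 + 38.6 + 27.7)/8 = 35.4000
Σ(y_t−ȳ)(y_{t+1}−ȳ) = (-1.6500) + (-2.7900) + (1.8600) + (-1.2400) + (24.8000) + (-12.8000) + (-24.6400) = -16.4600
Denominator Σ(y_t−ȳ)² = 240.8400
r_1 = -16.4600 / 240.8400 = -0.068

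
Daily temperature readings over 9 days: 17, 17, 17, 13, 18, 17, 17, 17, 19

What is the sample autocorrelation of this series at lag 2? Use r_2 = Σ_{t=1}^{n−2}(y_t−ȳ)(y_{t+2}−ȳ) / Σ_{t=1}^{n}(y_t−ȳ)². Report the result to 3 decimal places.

-0.017

Mean ȳ = (17 + 17 + 17 + 13 + 18 + 17 + 17 + 17 + 19)/9 = 16.8889
Σ(y_t−ȳ)(y_{t+2}−ȳ) = (0.0123) + (-0.4321) + (0.1235) + (-0.4321) + (0.1235) + (0.0123) + (0.2346) = -0.3580
Denominator Σ(y_t−ȳ)² = 20.8889
r_2 = -0.3580 / 20.8889 = -0.017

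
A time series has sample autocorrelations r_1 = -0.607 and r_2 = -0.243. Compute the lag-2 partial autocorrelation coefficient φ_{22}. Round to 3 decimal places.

-0.968

φ_{22} = (r_2 − r_1²) / (1 − r_1²)
r_1² = (-0.607)² = 0.368449
Numerator = -0.243 − 0.3684 = -0.6114; denominator = 1 − 0.3684 = 0.6316
φ_{22} = -0.6114 / 0.6316 = -0.968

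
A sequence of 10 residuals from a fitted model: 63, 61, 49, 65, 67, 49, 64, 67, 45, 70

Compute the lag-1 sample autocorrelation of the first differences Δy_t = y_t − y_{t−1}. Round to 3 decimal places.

-0.484

First differences Δy: -2, -12, 16, 2, -18, 15, 3, -22, 25
Mean of differences = 0.7778
Numerator Σ(Δy_t−Δȳ)(Δy_{t+1}−Δȳ) = -1001.1605
Denominator Σ(Δy_t−Δȳ)² = 2069.5556
r_1(Δy) = -1001.1605 / 2069.5556 = -0.484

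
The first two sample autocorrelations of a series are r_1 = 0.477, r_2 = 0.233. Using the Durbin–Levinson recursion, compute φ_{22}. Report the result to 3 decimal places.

φ_{22} = (r_2 − r_1²) / (1 − r_1²)
r_1² = (0.477)² = 0.227529
Numerator = 0.233 − 0.2275 = 0.0055; denominator = 1 − 0.2275 = 0.7725
φ_{22} = 0.0055 / 0.7725 = 0.007

0.007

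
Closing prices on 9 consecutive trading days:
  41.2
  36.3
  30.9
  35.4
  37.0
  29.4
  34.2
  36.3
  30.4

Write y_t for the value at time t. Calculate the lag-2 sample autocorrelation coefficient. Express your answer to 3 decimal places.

Mean ȳ = (41.2 + 36.3 + 30.9 + 35.4 + 37.0 + 29.4 + 34.2 + 36.3 + 30.4)/9 = 34.5667
Numerator Σ_{t=1}^{7}(y_t−ȳ)(y_{t+2}−ȳ) = -44.4256
Denominator Σ(y_t−ȳ)² = 114.2600
r_2 = -44.4256 / 114.2600 = -0.389

-0.389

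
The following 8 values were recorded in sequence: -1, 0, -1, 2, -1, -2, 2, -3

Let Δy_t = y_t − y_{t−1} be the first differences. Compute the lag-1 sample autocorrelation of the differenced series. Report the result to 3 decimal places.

First differences Δy: 1, -1, 3, -3, -1, 4, -5
Mean of differences = -0.2857
Numerator Σ(Δy_t−Δȳ)(Δy_{t+1}−Δȳ) = -33.5102
Denominator Σ(Δy_t−Δȳ)² = 61.4286
r_1(Δy) = -33.5102 / 61.4286 = -0.546

-0.546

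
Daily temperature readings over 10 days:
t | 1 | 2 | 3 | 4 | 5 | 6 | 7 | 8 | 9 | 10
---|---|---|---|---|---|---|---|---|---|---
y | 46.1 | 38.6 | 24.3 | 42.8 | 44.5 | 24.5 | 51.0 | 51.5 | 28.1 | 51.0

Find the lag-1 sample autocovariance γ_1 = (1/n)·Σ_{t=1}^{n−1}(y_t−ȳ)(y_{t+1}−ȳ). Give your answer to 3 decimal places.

Mean ȳ = (46.1 + 38.6 + 24.3 + 42.8 + 44.5 + 24.5 + 51.0 + 51.5 + 28.1 + 51.0)/10 = 40.2400
Σ_{t=1}^{9}(y_t−ȳ)(y_{t+1}−ȳ) = -395.9496
γ_1 = -395.9496 / 10 = -39.595

-39.595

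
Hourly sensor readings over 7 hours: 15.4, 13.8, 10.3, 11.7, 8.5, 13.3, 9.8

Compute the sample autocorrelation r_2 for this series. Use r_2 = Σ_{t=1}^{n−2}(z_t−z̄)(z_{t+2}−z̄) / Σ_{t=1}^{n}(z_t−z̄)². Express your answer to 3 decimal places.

Mean z̄ = (15.4 + 13.8 + 10.3 + 11.7 + 8.5 + 13.3 + 9.8)/7 = 11.8286
Deviations from mean: 3.5714, 1.9714, -1.5286, -0.1286, -3.3286, 1.4714, -2.0286
Σ(z_t−z̄)(z_{t+2}−z̄) = (-5.4592) + (-0.2535) + (5.0880) + (-0.1892) + (6.7522) = 5.9384
Denominator Σ(z_t−z̄)² = 36.3543
r_2 = 5.9384 / 36.3543 = 0.163

0.163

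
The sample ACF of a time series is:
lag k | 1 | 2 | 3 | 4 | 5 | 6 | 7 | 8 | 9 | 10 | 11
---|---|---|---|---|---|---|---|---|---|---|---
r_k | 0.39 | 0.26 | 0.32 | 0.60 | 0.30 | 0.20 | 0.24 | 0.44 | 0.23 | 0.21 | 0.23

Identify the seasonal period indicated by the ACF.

4

The largest autocorrelation is r_4 = 0.60, with a weaker echo at lag 8 (0.44); the remaining lags stay at or below 0.39. The elevated value at lag 1 (0.39), dropping to 0.26 at lag 2, reflects decaying short-term dependence rather than seasonality.
The dominant spike at lag 4 indicates a seasonal period of 4.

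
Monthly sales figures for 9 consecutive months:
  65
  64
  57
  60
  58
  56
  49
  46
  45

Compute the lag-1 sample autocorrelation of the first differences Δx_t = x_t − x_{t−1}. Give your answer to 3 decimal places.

First differences Δx: -1, -7, 3, -2, -2, -7, -3, -1
Mean of differences = -2.5000
Numerator Σ(Δx_t−Δx̄)(Δx_{t+1}−Δx̄) = -29.2500
Denominator Σ(Δx_t−Δx̄)² = 76.0000
r_1(Δx) = -29.2500 / 76.0000 = -0.385

-0.385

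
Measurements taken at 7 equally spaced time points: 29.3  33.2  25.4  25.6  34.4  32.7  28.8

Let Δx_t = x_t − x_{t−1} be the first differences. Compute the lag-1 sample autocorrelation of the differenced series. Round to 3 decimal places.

First differences Δx: 3.9, -7.8, 0.2, 8.8, -1.7, -3.9
Mean of differences = -0.0833
Numerator Σ(Δx_t−Δx̄)(Δx_{t+1}−Δx̄) = -38.5986
Denominator Σ(Δx_t−Δx̄)² = 171.5883
r_1(Δx) = -38.5986 / 171.5883 = -0.225

-0.225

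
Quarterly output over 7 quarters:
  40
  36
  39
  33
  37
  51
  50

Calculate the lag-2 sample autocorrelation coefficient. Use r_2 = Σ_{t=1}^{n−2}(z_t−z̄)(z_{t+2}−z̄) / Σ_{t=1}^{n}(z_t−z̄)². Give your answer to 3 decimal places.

-0.234

Mean z̄ = (40 + 36 + 39 + 33 + 37 + 51 + 50)/7 = 40.8571
Numerator Σ_{t=1}^{5}(z_t−z̄)(z_{t+2}−z̄) = -68.0408
Denominator Σ(z_t−z̄)² = 290.8571
r_2 = -68.0408 / 290.8571 = -0.234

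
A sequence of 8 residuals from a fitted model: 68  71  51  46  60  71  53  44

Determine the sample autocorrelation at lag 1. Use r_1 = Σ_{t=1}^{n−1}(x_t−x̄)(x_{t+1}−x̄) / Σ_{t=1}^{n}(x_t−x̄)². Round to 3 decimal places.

0.152

Mean x̄ = (68 + 71 + 51 + 46 + 60 + 71 + 53 + 44)/8 = 58.0000
Deviations from mean: 10.0000, 13.0000, -7.0000, -12.0000, 2.0000, 13.0000, -5.0000, -14.0000
Σ(x_t−x̄)(x_{t+1}−x̄) = (130.0000) + (-91.0000) + (84.0000) + (-24.0000) + (26.0000) + (-65.0000) + (70.0000) = 130.0000
Denominator Σ(x_t−x̄)² = 856.0000
r_1 = 130.0000 / 856.0000 = 0.152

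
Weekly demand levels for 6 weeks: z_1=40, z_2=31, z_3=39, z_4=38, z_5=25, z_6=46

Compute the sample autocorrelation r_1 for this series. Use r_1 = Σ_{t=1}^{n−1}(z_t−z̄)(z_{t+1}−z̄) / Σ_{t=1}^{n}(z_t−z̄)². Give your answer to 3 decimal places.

Mean z̄ = (40 + 31 + 39 + 38 + 25 + 46)/6 = 36.5000
Deviations from mean: 3.5000, -5.5000, 2.5000, 1.5000, -11.5000, 9.5000
Numerator Σ_{t=1}^{5}(z_t−z̄)(z_{t+1}−z̄) = -155.7500
Denominator Σ(z_t−z̄)² = 273.5000
r_1 = -155.7500 / 273.5000 = -0.569

-0.569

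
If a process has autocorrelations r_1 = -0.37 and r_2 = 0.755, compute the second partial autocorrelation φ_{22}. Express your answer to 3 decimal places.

φ_{22} = (r_2 − r_1²) / (1 − r_1²)
r_1² = (-0.37)² = 0.1369
Numerator = 0.755 − 0.1369 = 0.6181; denominator = 1 − 0.1369 = 0.8631
φ_{22} = 0.6181 / 0.8631 = 0.716

0.716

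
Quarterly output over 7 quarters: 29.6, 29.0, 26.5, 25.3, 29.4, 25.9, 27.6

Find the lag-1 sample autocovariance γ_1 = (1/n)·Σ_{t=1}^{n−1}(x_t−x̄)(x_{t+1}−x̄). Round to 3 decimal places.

-0.483

Mean x̄ = (29.6 + 29.0 + 26.5 + 25.3 + 29.4 + 25.9 + 27.6)/7 = 27.6143
Deviations: 1.9857, 1.3857, -1.1143, -2.3143, 1.7857, -1.7143, -0.0143
Σ_{t=1}^{6}(x_t−x̄)(x_{t+1}−x̄) = -3.3831
γ_1 = -3.3831 / 7 = -0.483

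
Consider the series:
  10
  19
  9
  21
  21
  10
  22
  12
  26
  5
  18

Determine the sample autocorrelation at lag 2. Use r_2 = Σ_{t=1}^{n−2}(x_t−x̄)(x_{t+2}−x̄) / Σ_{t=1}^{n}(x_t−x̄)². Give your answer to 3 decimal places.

Mean x̄ = (10 + 19 + 9 + 21 + 21 + 10 + 22 + 12 + 26 + 5 + 18)/11 = 15.7273
Numerator Σ_{t=1}^{9}(x_t−x̄)(x_{t+2}−x̄) = 172.3058
Denominator Σ(x_t−x̄)² = 456.1818
r_2 = 172.3058 / 456.1818 = 0.378

0.378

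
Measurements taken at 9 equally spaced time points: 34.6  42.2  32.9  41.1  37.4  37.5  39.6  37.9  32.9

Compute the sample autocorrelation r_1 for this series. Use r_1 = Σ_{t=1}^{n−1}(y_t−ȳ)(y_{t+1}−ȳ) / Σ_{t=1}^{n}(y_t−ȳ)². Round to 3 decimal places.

Mean ȳ = (34.6 + 42.2 + 32.9 + 41.1 + 37.4 + 37.5 + 39.6 + 37.9 + 32.9)/9 = 37.3444
Numerator Σ_{t=1}^{8}(y_t−ȳ)(y_{t+1}−ȳ) = -52.2453
Denominator Σ(y_t−ȳ)² = 90.1422
r_1 = -52.2453 / 90.1422 = -0.580

-0.580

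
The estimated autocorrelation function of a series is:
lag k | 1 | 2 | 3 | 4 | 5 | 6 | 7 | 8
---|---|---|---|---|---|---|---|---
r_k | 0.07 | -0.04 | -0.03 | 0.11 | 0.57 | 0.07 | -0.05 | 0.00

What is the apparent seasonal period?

5

The largest autocorrelation is r_5 = 0.57; the remaining lags stay at or below 0.11.
The dominant spike at lag 5 indicates a seasonal period of 5.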